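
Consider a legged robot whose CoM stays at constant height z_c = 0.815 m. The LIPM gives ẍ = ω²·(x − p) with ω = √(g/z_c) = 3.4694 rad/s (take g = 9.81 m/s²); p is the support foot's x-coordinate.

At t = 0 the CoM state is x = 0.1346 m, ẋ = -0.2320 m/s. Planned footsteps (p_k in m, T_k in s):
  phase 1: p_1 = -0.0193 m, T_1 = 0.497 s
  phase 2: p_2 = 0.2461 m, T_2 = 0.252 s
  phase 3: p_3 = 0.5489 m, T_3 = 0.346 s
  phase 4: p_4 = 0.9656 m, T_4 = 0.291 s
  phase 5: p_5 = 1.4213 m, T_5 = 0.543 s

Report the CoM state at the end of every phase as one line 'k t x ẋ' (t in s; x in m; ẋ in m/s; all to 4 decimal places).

phase 1: p=-0.0193, T=0.497, ωT=1.724292, cosh=2.893423, sinh=2.715124; start (x,ẋ)=(0.134600, -0.232000) → end (x,ẋ)=(0.244437, 0.778441)
phase 2: p=0.2461, T=0.252, ωT=0.874289, cosh=1.407164, sinh=0.990006; start (x,ẋ)=(0.244437, 0.778441) → end (x,ẋ)=(0.465890, 1.089681)
phase 3: p=0.5489, T=0.346, ωT=1.200412, cosh=1.811278, sinh=1.510208; start (x,ẋ)=(0.465890, 1.089681) → end (x,ẋ)=(0.872877, 1.538784)
phase 4: p=0.9656, T=0.291, ωT=1.009595, cosh=1.554428, sinh=1.190062; start (x,ẋ)=(0.872877, 1.538784) → end (x,ẋ)=(1.349298, 2.009096)
phase 5: p=1.4213, T=0.543, ωT=1.883884, cosh=3.365504, sinh=3.213505; start (x,ẋ)=(1.349298, 2.009096) → end (x,ẋ)=(3.039886, 5.958870)

1 0.4970 0.2444 0.7784
2 0.7490 0.4659 1.0897
3 1.0950 0.8729 1.5388
4 1.3860 1.3493 2.0091
5 1.9290 3.0399 5.9589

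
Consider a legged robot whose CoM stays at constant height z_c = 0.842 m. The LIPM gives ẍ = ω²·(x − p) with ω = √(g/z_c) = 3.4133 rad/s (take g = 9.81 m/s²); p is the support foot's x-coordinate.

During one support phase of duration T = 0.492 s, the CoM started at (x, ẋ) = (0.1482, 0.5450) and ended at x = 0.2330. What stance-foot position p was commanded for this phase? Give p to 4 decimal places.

ωT = 3.4133·0.492 = 1.679344; cosh(ωT) = 2.774266, sinh(ωT) = 2.587769
x(T) = p + (x₀−p)·cosh(ωT) + (ẋ₀/ω)·sinh(ωT) ⇒ p·(1 − cosh) = x(T) − x₀·cosh − (ẋ₀/ω)·sinh
numerator   = 0.2330 − (0.1482)·2.774266 − (0.5450/3.4133)·2.587769 = -0.591334
denominator = 1 − 2.774266 = -1.774266
p = -0.591334 / -1.774266 = 0.3333

p = 0.3333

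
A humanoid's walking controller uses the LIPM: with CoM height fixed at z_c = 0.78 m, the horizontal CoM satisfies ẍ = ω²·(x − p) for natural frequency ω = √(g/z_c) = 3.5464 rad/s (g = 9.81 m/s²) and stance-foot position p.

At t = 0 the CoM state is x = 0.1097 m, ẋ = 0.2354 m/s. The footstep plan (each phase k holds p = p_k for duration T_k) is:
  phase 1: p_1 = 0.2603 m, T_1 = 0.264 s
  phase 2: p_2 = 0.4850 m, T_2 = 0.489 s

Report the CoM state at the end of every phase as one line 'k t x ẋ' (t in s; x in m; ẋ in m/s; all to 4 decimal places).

1 0.2640 0.1104 -0.2300
2 0.7530 -0.7871 -4.3174

phase 1: p=0.2603, T=0.264, ωT=0.936250, cosh=1.471247, sinh=1.079151; start (x,ẋ)=(0.109700, 0.235400) → end (x,ẋ)=(0.110361, -0.230030)
phase 2: p=0.4850, T=0.489, ωT=1.734190, cosh=2.920439, sinh=2.743896; start (x,ẋ)=(0.110361, -0.230030) → end (x,ẋ)=(-0.787087, -4.317382)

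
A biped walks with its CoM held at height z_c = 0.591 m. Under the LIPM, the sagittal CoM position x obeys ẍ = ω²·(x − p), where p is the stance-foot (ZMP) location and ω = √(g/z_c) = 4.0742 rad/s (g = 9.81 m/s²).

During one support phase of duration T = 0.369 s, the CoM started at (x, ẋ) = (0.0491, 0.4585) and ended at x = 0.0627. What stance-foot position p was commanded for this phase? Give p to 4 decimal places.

p = 0.2160

ωT = 4.0742·0.369 = 1.503380; cosh(ωT) = 2.359620, sinh(ωT) = 2.137242
x(T) = p + (x₀−p)·cosh(ωT) + (ẋ₀/ω)·sinh(ωT) ⇒ p·(1 − cosh) = x(T) − x₀·cosh − (ẋ₀/ω)·sinh
numerator   = 0.0627 − (0.0491)·2.359620 − (0.4585/4.0742)·2.137242 = -0.293677
denominator = 1 − 2.359620 = -1.359620
p = -0.293677 / -1.359620 = 0.2160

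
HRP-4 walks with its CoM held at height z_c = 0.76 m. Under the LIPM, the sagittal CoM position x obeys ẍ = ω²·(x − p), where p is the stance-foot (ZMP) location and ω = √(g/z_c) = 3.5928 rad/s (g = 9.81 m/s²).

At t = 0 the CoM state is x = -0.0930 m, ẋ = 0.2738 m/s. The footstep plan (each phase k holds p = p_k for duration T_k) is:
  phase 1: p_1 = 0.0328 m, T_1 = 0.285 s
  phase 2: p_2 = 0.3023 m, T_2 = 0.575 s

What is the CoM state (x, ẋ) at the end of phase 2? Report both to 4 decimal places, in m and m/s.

x = -1.3277, ẋ = -5.7004

phase 1: p=0.0328, T=0.285, ωT=1.023948, cosh=1.571670, sinh=1.212495; start (x,ẋ)=(-0.093000, 0.273800) → end (x,ẋ)=(-0.072514, -0.117694)
phase 2: p=0.3023, T=0.575, ωT=2.065860, cosh=4.009396, sinh=3.882686; start (x,ẋ)=(-0.072514, -0.117694) → end (x,ẋ)=(-1.327668, -5.700432)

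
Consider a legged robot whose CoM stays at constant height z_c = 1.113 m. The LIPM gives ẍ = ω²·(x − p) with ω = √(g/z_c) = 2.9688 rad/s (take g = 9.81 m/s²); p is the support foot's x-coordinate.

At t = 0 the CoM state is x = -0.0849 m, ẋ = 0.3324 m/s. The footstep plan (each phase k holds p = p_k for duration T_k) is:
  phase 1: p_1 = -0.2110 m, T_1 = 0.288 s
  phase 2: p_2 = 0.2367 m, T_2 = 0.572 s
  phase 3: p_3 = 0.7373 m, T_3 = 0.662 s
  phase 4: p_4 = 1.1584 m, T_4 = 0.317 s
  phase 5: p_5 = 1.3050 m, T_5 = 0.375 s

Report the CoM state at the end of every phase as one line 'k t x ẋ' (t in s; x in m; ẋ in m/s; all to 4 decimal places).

1 0.2880 0.0719 0.8220
2 0.8600 0.5025 1.0291
3 1.5220 1.0956 1.3057
4 1.8390 1.5435 1.7254
5 2.2140 2.4964 3.8713

phase 1: p=-0.2110, T=0.288, ωT=0.855014, cosh=1.388343, sinh=0.963066; start (x,ẋ)=(-0.084900, 0.332400) → end (x,ẋ)=(0.071899, 0.822024)
phase 2: p=0.2367, T=0.572, ωT=1.698154, cosh=2.823435, sinh=2.640414; start (x,ẋ)=(0.071899, 0.822024) → end (x,ẋ)=(0.502493, 1.029080)
phase 3: p=0.7373, T=0.662, ωT=1.965346, cosh=3.638743, sinh=3.498636; start (x,ẋ)=(0.502493, 1.029080) → end (x,ẋ)=(1.095636, 1.305677)
phase 4: p=1.1584, T=0.317, ωT=0.941110, cosh=1.476509, sinh=1.086314; start (x,ẋ)=(1.095636, 1.305677) → end (x,ẋ)=(1.543488, 1.725425)
phase 5: p=1.3050, T=0.375, ωT=1.113300, cosh=1.686431, sinh=1.357958; start (x,ẋ)=(1.543488, 1.725425) → end (x,ẋ)=(2.496420, 3.871276)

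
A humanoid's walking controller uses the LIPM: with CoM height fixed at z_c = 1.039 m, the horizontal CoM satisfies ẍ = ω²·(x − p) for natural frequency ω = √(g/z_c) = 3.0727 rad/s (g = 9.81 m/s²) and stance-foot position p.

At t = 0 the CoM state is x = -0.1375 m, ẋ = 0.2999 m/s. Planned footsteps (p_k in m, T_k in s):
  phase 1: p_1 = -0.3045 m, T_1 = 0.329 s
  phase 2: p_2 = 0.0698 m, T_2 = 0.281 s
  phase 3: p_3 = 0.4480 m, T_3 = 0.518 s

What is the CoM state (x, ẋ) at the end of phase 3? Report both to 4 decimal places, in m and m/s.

x = 1.5206, ẋ = 3.6245

phase 1: p=-0.3045, T=0.329, ωT=1.010918, cosh=1.556004, sinh=1.192119; start (x,ẋ)=(-0.137500, 0.299900) → end (x,ẋ)=(0.071705, 1.078371)
phase 2: p=0.0698, T=0.281, ωT=0.863429, cosh=1.396495, sinh=0.974782; start (x,ẋ)=(0.071705, 1.078371) → end (x,ẋ)=(0.414563, 1.511647)
phase 3: p=0.4480, T=0.518, ωT=1.591659, cosh=2.557738, sinh=2.354151; start (x,ẋ)=(0.414563, 1.511647) → end (x,ẋ)=(1.520624, 3.624523)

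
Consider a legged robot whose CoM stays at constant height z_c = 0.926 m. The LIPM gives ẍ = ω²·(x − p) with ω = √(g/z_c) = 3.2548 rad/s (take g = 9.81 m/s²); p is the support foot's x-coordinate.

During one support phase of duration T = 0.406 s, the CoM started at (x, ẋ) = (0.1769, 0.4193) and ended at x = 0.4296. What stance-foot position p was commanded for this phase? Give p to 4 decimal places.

p = 0.1487

ωT = 3.2548·0.406 = 1.321449; cosh(ωT) = 2.007799, sinh(ωT) = 1.741050
x(T) = p + (x₀−p)·cosh(ωT) + (ẋ₀/ω)·sinh(ωT) ⇒ p·(1 − cosh) = x(T) − x₀·cosh − (ẋ₀/ω)·sinh
numerator   = 0.4296 − (0.1769)·2.007799 − (0.4193/3.2548)·1.741050 = -0.149871
denominator = 1 − 2.007799 = -1.007799
p = -0.149871 / -1.007799 = 0.1487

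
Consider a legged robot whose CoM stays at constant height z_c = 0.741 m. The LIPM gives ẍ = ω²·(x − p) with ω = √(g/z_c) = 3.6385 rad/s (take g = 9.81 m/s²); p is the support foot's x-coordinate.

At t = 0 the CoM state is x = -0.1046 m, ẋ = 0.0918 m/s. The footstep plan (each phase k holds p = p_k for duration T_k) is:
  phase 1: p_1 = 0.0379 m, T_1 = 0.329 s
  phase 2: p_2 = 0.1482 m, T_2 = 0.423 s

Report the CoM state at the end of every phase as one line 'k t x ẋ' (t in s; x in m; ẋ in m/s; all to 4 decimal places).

1 0.3290 -0.1815 -0.6141
2 0.7520 -1.0307 -4.1637

phase 1: p=0.0379, T=0.329, ωT=1.197067, cosh=1.806235, sinh=1.504156; start (x,ẋ)=(-0.104600, 0.091800) → end (x,ẋ)=(-0.181538, -0.614072)
phase 2: p=0.1482, T=0.423, ωT=1.539085, cosh=2.437452, sinh=2.222875; start (x,ẋ)=(-0.181538, -0.614072) → end (x,ẋ)=(-1.030677, -4.163672)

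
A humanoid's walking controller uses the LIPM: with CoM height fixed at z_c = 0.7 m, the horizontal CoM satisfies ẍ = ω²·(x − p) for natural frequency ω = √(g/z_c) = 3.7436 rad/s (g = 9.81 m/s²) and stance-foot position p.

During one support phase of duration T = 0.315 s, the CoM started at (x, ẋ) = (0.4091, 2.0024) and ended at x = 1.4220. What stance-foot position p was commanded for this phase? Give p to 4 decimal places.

p = 0.1200

ωT = 3.7436·0.315 = 1.179234; cosh(ωT) = 1.779698, sinh(ωT) = 1.472184
x(T) = p + (x₀−p)·cosh(ωT) + (ẋ₀/ω)·sinh(ωT) ⇒ p·(1 − cosh) = x(T) − x₀·cosh − (ẋ₀/ω)·sinh
numerator   = 1.4220 − (0.4091)·1.779698 − (2.0024/3.7436)·1.472184 = -0.093525
denominator = 1 − 1.779698 = -0.779698
p = -0.093525 / -0.779698 = 0.1200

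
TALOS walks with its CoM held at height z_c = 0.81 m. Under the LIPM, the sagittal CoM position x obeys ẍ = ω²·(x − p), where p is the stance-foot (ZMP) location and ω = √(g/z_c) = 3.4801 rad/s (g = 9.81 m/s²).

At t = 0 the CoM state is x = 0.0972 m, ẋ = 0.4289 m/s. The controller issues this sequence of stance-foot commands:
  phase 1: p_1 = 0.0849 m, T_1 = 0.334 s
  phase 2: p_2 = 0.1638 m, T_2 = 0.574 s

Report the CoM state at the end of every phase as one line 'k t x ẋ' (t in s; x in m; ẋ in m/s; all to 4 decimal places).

phase 1: p=0.0849, T=0.334, ωT=1.162353, cosh=1.755099, sinh=1.442350; start (x,ẋ)=(0.097200, 0.428900) → end (x,ẋ)=(0.284248, 0.814502)
phase 2: p=0.1638, T=0.574, ωT=1.997577, cosh=3.753420, sinh=3.617757; start (x,ẋ)=(0.284248, 0.814502) → end (x,ẋ)=(1.462613, 4.573630)

1 0.3340 0.2842 0.8145
2 0.9080 1.4626 4.5736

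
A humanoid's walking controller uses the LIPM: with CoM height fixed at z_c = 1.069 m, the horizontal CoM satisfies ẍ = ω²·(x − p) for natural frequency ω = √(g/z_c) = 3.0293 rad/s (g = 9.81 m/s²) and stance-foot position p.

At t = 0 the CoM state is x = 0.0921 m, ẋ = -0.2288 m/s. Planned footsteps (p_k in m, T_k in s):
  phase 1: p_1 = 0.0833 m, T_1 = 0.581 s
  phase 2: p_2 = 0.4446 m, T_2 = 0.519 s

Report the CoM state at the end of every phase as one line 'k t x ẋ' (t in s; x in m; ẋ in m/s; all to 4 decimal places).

phase 1: p=0.0833, T=0.581, ωT=1.760023, cosh=2.992307, sinh=2.820266; start (x,ẋ)=(0.092100, -0.228800) → end (x,ẋ)=(-0.103380, -0.609458)
phase 2: p=0.4446, T=0.519, ωT=1.572207, cosh=2.512427, sinh=2.304840; start (x,ẋ)=(-0.103380, -0.609458) → end (x,ẋ)=(-1.395864, -5.357239)

1 0.5810 -0.1034 -0.6095
2 1.1000 -1.3959 -5.3572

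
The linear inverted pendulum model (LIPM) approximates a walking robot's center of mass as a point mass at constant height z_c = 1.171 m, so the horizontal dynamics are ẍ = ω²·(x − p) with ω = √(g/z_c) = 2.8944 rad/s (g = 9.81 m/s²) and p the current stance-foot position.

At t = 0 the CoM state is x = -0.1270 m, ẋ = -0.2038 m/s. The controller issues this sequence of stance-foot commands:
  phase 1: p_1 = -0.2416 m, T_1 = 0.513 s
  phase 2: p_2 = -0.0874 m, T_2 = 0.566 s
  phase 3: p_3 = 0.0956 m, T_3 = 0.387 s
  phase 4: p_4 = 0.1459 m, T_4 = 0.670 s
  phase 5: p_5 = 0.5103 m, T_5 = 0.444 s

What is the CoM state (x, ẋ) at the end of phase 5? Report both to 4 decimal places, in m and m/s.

phase 1: p=-0.2416, T=0.513, ωT=1.484827, cosh=2.320372, sinh=2.093831; start (x,ẋ)=(-0.127000, -0.203800) → end (x,ẋ)=(-0.123116, 0.221628)
phase 2: p=-0.0874, T=0.566, ωT=1.638230, cosh=2.670189, sinh=2.475866; start (x,ẋ)=(-0.123116, 0.221628) → end (x,ẋ)=(0.006812, 0.335844)
phase 3: p=0.0956, T=0.387, ωT=1.120133, cosh=1.695749, sinh=1.369512; start (x,ẋ)=(0.006812, 0.335844) → end (x,ẋ)=(0.103946, 0.217561)
phase 4: p=0.1459, T=0.670, ωT=1.939248, cosh=3.548666, sinh=3.404854; start (x,ẋ)=(0.103946, 0.217561) → end (x,ẋ)=(0.252950, 0.358598)
phase 5: p=0.5103, T=0.444, ωT=1.285114, cosh=1.945849, sinh=1.669230; start (x,ẋ)=(0.252950, 0.358598) → end (x,ẋ)=(0.216343, -0.545587)

x = 0.2163, ẋ = -0.5456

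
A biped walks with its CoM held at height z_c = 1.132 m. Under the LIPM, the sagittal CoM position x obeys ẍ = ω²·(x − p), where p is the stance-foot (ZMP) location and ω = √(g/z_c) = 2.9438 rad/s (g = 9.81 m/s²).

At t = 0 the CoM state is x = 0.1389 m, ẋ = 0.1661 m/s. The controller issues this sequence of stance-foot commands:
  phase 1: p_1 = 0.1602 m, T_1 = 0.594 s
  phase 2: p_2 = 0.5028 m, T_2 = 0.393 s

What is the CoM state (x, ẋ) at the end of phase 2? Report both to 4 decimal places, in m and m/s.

x = 0.2230, ẋ = -0.4940

phase 1: p=0.1602, T=0.594, ωT=1.748617, cosh=2.960333, sinh=2.786318; start (x,ẋ)=(0.138900, 0.166100) → end (x,ẋ)=(0.254359, 0.317001)
phase 2: p=0.5028, T=0.393, ωT=1.156913, cosh=1.747279, sinh=1.432824; start (x,ẋ)=(0.254359, 0.317001) → end (x,ẋ)=(0.222997, -0.494021)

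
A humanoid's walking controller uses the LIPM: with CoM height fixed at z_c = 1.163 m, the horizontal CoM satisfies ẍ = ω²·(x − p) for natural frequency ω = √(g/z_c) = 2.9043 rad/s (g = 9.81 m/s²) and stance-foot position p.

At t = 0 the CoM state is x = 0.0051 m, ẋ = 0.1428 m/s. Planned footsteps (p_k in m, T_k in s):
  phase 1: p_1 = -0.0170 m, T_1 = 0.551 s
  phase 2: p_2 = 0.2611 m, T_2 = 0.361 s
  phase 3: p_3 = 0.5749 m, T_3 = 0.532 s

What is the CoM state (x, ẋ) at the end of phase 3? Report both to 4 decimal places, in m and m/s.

x = 0.2968, ẋ = -0.5517

phase 1: p=-0.0170, T=0.551, ωT=1.600269, cosh=2.578104, sinh=2.376262; start (x,ẋ)=(0.005100, 0.142800) → end (x,ẋ)=(0.156813, 0.520674)
phase 2: p=0.2611, T=0.361, ωT=1.048452, cosh=1.601856, sinh=1.251376; start (x,ẋ)=(0.156813, 0.520674) → end (x,ẋ)=(0.318390, 0.455028)
phase 3: p=0.5749, T=0.532, ωT=1.545088, cosh=2.450838, sinh=2.237545; start (x,ẋ)=(0.318390, 0.455028) → end (x,ẋ)=(0.296801, -0.551728)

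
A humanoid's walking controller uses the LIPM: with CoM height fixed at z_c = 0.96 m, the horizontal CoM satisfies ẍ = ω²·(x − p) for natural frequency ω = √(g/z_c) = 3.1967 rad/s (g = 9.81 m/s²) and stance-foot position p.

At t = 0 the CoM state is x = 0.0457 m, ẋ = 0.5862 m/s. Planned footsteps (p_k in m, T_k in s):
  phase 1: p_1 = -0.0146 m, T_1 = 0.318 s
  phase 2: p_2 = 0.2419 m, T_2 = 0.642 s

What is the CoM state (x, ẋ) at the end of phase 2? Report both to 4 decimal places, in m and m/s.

phase 1: p=-0.0146, T=0.318, ωT=1.016551, cosh=1.562743, sinh=1.200902; start (x,ẋ)=(0.045700, 0.586200) → end (x,ẋ)=(0.299851, 1.147567)
phase 2: p=0.2419, T=0.642, ωT=2.052281, cosh=3.957042, sinh=3.828601; start (x,ẋ)=(0.299851, 1.147567) → end (x,ẋ)=(1.845624, 5.250225)

x = 1.8456, ẋ = 5.2502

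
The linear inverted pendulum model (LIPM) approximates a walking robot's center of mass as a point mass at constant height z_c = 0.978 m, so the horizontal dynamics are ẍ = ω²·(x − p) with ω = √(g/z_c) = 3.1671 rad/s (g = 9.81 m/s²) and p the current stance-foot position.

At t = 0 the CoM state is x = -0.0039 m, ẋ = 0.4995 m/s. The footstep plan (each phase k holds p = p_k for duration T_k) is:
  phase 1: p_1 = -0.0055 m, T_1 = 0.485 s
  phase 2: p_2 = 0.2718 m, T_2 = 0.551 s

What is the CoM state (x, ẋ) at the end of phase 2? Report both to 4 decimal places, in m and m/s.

phase 1: p=-0.0055, T=0.485, ωT=1.536043, cosh=2.430701, sinh=2.215470; start (x,ẋ)=(-0.003900, 0.499500) → end (x,ẋ)=(0.347803, 1.225362)
phase 2: p=0.2718, T=0.551, ωT=1.745072, cosh=2.950473, sinh=2.775841; start (x,ẋ)=(0.347803, 1.225362) → end (x,ẋ)=(1.570026, 4.283564)

x = 1.5700, ẋ = 4.2836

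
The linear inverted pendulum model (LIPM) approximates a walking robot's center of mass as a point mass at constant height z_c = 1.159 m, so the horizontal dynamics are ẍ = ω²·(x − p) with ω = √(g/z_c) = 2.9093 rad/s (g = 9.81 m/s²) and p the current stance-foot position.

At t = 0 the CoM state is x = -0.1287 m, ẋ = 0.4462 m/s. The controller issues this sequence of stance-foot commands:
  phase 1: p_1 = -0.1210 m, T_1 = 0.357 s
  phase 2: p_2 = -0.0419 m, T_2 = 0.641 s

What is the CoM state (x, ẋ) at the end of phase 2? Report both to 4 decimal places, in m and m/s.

x = 1.0206, ẋ = 3.1525

phase 1: p=-0.1210, T=0.357, ωT=1.038620, cosh=1.589629, sinh=1.235686; start (x,ẋ)=(-0.128700, 0.446200) → end (x,ẋ)=(0.056277, 0.681611)
phase 2: p=-0.0419, T=0.641, ωT=1.864861, cosh=3.304979, sinh=3.150061; start (x,ẋ)=(0.056277, 0.681611) → end (x,ẋ)=(1.020593, 3.152455)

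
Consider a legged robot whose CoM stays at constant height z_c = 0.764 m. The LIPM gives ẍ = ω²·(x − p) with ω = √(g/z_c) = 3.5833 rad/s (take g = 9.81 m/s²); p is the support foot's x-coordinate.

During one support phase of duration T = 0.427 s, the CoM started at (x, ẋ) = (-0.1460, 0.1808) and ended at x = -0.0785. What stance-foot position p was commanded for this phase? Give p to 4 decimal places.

ωT = 3.5833·0.427 = 1.530069; cosh(ωT) = 2.417508, sinh(ωT) = 2.200988
x(T) = p + (x₀−p)·cosh(ωT) + (ẋ₀/ω)·sinh(ωT) ⇒ p·(1 − cosh) = x(T) − x₀·cosh − (ẋ₀/ω)·sinh
numerator   = -0.0785 − (-0.1460)·2.417508 − (0.1808/3.5833)·2.200988 = 0.163403
denominator = 1 − 2.417508 = -1.417508
p = 0.163403 / -1.417508 = -0.1153

p = -0.1153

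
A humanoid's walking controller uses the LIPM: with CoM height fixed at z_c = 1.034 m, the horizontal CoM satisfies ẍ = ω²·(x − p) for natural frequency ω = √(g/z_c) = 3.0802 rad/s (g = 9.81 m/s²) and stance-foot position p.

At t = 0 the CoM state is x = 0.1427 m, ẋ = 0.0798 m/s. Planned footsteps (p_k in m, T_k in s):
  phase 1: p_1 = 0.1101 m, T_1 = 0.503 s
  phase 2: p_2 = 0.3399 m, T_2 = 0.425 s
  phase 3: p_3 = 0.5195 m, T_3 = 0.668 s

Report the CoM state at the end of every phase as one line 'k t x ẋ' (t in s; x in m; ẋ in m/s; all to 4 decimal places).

1 0.5030 0.2485 0.4221
2 0.9280 0.3936 0.3555
3 1.5960 0.4631 -0.0788

phase 1: p=0.1101, T=0.503, ωT=1.549341, cosh=2.460376, sinh=2.247988; start (x,ẋ)=(0.142700, 0.079800) → end (x,ẋ)=(0.248548, 0.422069)
phase 2: p=0.3399, T=0.425, ωT=1.309085, cosh=1.986426, sinh=1.716359; start (x,ẋ)=(0.248548, 0.422069) → end (x,ẋ)=(0.393622, 0.355454)
phase 3: p=0.5195, T=0.668, ωT=2.057574, cosh=3.977360, sinh=3.849596; start (x,ẋ)=(0.393622, 0.355454) → end (x,ẋ)=(0.463080, -0.078832)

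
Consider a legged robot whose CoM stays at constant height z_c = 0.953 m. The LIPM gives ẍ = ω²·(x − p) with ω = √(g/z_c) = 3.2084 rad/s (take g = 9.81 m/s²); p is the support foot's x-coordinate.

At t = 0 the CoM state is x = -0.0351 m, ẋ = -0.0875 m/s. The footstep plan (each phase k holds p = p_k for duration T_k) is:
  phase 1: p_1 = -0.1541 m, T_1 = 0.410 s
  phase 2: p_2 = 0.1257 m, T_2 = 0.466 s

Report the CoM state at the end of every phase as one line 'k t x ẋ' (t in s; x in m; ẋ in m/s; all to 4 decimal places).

phase 1: p=-0.1541, T=0.410, ωT=1.315444, cosh=1.997380, sinh=1.729025; start (x,ẋ)=(-0.035100, -0.087500) → end (x,ẋ)=(0.036434, 0.485370)
phase 2: p=0.1257, T=0.466, ωT=1.495114, cosh=2.342035, sinh=2.117812; start (x,ẋ)=(0.036434, 0.485370) → end (x,ẋ)=(0.237021, 0.530211)

1 0.4100 0.0364 0.4854
2 0.8760 0.2370 0.5302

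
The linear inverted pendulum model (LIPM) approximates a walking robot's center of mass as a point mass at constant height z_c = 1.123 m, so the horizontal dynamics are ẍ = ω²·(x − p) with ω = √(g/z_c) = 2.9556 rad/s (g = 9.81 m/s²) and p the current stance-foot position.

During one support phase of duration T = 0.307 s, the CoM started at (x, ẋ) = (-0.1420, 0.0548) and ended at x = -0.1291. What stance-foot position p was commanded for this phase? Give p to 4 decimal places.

ωT = 2.9556·0.307 = 0.907369; cosh(ωT) = 1.440690, sinh(ωT) = 1.037105
x(T) = p + (x₀−p)·cosh(ωT) + (ẋ₀/ω)·sinh(ωT) ⇒ p·(1 − cosh) = x(T) − x₀·cosh − (ẋ₀/ω)·sinh
numerator   = -0.1291 − (-0.1420)·1.440690 − (0.0548/2.9556)·1.037105 = 0.056249
denominator = 1 − 1.440690 = -0.440690
p = 0.056249 / -0.440690 = -0.1276

p = -0.1276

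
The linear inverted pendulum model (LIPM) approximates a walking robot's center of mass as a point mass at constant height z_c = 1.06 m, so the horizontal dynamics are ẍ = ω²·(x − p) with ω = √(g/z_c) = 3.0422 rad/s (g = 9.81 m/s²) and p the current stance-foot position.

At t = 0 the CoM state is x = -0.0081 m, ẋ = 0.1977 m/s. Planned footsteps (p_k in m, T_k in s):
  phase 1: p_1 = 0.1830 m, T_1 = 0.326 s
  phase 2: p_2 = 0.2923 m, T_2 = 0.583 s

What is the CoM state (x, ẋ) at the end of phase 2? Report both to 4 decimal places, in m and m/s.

x = -1.0487, ẋ = -3.9741

phase 1: p=0.1830, T=0.326, ωT=0.991757, cosh=1.533446, sinh=1.162522; start (x,ẋ)=(-0.008100, 0.197700) → end (x,ẋ)=(-0.034494, -0.372686)
phase 2: p=0.2923, T=0.583, ωT=1.773603, cosh=3.030881, sinh=2.861161; start (x,ẋ)=(-0.034494, -0.372686) → end (x,ẋ)=(-1.048682, -3.974057)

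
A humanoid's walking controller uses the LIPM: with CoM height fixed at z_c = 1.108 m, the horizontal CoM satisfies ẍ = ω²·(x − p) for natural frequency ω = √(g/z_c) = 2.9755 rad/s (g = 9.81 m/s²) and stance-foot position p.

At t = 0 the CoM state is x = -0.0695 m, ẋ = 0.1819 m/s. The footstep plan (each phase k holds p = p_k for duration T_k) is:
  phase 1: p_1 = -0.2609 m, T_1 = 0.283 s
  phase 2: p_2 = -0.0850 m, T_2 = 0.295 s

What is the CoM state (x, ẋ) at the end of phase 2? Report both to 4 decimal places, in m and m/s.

phase 1: p=-0.2609, T=0.283, ωT=0.842066, cosh=1.375989, sinh=0.945170; start (x,ẋ)=(-0.069500, 0.181900) → end (x,ẋ)=(0.060245, 0.788577)
phase 2: p=-0.0850, T=0.295, ωT=0.877772, cosh=1.410622, sinh=0.994914; start (x,ẋ)=(0.060245, 0.788577) → end (x,ẋ)=(0.383561, 1.542362)

x = 0.3836, ẋ = 1.5424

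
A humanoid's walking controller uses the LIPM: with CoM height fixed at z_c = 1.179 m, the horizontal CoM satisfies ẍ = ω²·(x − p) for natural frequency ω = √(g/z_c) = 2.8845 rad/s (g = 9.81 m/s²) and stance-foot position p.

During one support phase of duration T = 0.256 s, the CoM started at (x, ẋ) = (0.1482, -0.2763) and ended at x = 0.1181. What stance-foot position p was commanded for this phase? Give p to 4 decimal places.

ωT = 2.8845·0.256 = 0.738432; cosh(ωT) = 1.285257, sinh(ωT) = 0.807395
x(T) = p + (x₀−p)·cosh(ωT) + (ẋ₀/ω)·sinh(ωT) ⇒ p·(1 − cosh) = x(T) − x₀·cosh − (ẋ₀/ω)·sinh
numerator   = 0.1181 − (0.1482)·1.285257 − (-0.2763/2.8845)·0.807395 = 0.004963
denominator = 1 − 1.285257 = -0.285257
p = 0.004963 / -0.285257 = -0.0174

p = -0.0174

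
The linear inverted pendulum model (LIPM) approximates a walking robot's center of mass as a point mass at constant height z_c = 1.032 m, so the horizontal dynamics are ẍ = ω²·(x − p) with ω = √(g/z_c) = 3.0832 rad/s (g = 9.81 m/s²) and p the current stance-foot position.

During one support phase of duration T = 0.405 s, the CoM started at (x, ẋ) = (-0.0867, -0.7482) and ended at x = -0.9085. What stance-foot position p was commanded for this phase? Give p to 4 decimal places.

p = 0.4026

ωT = 3.0832·0.405 = 1.248696; cosh(ωT) = 1.886337, sinh(ωT) = 1.599458
x(T) = p + (x₀−p)·cosh(ωT) + (ẋ₀/ω)·sinh(ωT) ⇒ p·(1 − cosh) = x(T) − x₀·cosh − (ẋ₀/ω)·sinh
numerator   = -0.9085 − (-0.0867)·1.886337 − (-0.7482/3.0832)·1.599458 = -0.356814
denominator = 1 − 1.886337 = -0.886337
p = -0.356814 / -0.886337 = 0.4026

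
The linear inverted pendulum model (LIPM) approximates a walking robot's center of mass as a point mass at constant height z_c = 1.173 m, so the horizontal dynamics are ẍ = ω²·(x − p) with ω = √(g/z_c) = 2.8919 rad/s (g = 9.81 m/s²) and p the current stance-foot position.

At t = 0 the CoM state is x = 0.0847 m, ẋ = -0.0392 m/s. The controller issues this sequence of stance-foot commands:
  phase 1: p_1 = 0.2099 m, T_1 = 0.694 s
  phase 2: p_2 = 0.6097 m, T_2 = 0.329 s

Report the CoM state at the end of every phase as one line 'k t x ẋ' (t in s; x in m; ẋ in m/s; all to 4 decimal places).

1 0.6940 -0.3138 -1.4712
2 1.0230 -1.3247 -5.1310

phase 1: p=0.2099, T=0.694, ωT=2.006979, cosh=3.787598, sinh=3.653204; start (x,ẋ)=(0.084700, -0.039200) → end (x,ẋ)=(-0.313827, -1.471174)
phase 2: p=0.6097, T=0.329, ωT=0.951435, cosh=1.487805, sinh=1.101618; start (x,ẋ)=(-0.313827, -1.471174) → end (x,ẋ)=(-1.324745, -5.130964)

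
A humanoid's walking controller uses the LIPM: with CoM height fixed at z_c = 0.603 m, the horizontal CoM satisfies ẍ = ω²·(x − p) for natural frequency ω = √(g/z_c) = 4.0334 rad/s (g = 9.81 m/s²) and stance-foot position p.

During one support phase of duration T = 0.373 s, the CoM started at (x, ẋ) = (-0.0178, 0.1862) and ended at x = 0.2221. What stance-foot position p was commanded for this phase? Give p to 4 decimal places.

ωT = 4.0334·0.373 = 1.504458; cosh(ωT) = 2.361926, sinh(ωT) = 2.139788
x(T) = p + (x₀−p)·cosh(ωT) + (ẋ₀/ω)·sinh(ωT) ⇒ p·(1 − cosh) = x(T) − x₀·cosh − (ẋ₀/ω)·sinh
numerator   = 0.2221 − (-0.0178)·2.361926 − (0.1862/4.0334)·2.139788 = 0.165360
denominator = 1 − 2.361926 = -1.361926
p = 0.165360 / -1.361926 = -0.1214

p = -0.1214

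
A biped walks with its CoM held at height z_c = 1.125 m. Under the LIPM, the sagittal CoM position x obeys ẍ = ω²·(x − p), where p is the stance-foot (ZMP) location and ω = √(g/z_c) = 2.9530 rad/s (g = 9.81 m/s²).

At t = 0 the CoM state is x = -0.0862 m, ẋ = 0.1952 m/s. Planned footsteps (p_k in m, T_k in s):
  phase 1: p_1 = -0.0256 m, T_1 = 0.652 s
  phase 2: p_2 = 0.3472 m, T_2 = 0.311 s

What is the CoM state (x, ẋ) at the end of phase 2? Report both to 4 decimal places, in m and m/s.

phase 1: p=-0.0256, T=0.652, ωT=1.925356, cosh=3.501707, sinh=3.355883; start (x,ẋ)=(-0.086200, 0.195200) → end (x,ẋ)=(-0.015972, 0.082992)
phase 2: p=0.3472, T=0.311, ωT=0.918383, cosh=1.452200, sinh=1.053036; start (x,ẋ)=(-0.015972, 0.082992) → end (x,ẋ)=(-0.150604, -1.008804)

x = -0.1506, ẋ = -1.0088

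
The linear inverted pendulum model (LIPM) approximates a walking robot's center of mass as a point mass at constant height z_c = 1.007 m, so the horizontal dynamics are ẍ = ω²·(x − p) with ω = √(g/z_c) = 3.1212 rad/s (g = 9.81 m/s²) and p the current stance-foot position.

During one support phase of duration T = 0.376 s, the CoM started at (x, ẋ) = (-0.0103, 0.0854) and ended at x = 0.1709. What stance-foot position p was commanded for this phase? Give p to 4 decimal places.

p = -0.1933

ωT = 3.1212·0.376 = 1.173571; cosh(ωT) = 1.771390, sinh(ωT) = 1.462130
x(T) = p + (x₀−p)·cosh(ωT) + (ẋ₀/ω)·sinh(ωT) ⇒ p·(1 − cosh) = x(T) − x₀·cosh − (ẋ₀/ω)·sinh
numerator   = 0.1709 − (-0.0103)·1.771390 − (0.0854/3.1212)·1.462130 = 0.149140
denominator = 1 − 1.771390 = -0.771390
p = 0.149140 / -0.771390 = -0.1933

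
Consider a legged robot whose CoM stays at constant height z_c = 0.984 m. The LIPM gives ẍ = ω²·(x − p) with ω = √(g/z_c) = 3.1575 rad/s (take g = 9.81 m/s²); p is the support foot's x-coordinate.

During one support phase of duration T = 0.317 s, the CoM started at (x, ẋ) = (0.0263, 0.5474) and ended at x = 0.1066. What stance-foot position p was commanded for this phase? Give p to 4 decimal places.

p = 0.2536

ωT = 3.1575·0.317 = 1.000927; cosh(ωT) = 1.544171, sinh(ωT) = 1.176633
x(T) = p + (x₀−p)·cosh(ωT) + (ẋ₀/ω)·sinh(ωT) ⇒ p·(1 − cosh) = x(T) − x₀·cosh − (ẋ₀/ω)·sinh
numerator   = 0.1066 − (0.0263)·1.544171 − (0.5474/3.1575)·1.176633 = -0.137999
denominator = 1 − 1.544171 = -0.544171
p = -0.137999 / -0.544171 = 0.2536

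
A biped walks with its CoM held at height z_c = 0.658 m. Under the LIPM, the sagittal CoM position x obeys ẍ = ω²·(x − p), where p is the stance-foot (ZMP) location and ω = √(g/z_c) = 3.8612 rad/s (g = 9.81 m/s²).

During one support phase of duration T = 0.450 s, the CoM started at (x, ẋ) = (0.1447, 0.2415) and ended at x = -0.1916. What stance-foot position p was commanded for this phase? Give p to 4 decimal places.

p = 0.4082

ωT = 3.8612·0.450 = 1.737540; cosh(ωT) = 2.929649, sinh(ωT) = 2.753696
x(T) = p + (x₀−p)·cosh(ωT) + (ẋ₀/ω)·sinh(ωT) ⇒ p·(1 − cosh) = x(T) − x₀·cosh − (ẋ₀/ω)·sinh
numerator   = -0.1916 − (0.1447)·2.929649 − (0.2415/3.8612)·2.753696 = -0.787751
denominator = 1 − 2.929649 = -1.929649
p = -0.787751 / -1.929649 = 0.4082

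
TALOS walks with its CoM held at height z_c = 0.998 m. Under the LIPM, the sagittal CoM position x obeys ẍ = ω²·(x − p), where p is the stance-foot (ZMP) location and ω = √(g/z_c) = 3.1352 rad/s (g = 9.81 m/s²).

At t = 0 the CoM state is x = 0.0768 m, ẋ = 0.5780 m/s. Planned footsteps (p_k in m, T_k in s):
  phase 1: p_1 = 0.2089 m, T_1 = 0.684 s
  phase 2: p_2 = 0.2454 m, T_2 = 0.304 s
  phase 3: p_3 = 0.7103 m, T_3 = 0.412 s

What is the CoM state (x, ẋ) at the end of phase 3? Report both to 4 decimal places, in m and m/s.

x = 1.7299, ẋ = 3.6217

phase 1: p=0.2089, T=0.684, ωT=2.144477, cosh=4.327351, sinh=4.210222; start (x,ẋ)=(0.076800, 0.578000) → end (x,ẋ)=(0.413446, 0.757504)
phase 2: p=0.2454, T=0.304, ωT=0.953101, cosh=1.489642, sinh=1.104098; start (x,ẋ)=(0.413446, 0.757504) → end (x,ẋ)=(0.762492, 1.710112)
phase 3: p=0.7103, T=0.412, ωT=1.291702, cosh=1.956889, sinh=1.682087; start (x,ẋ)=(0.762492, 1.710112) → end (x,ẋ)=(1.729939, 3.621747)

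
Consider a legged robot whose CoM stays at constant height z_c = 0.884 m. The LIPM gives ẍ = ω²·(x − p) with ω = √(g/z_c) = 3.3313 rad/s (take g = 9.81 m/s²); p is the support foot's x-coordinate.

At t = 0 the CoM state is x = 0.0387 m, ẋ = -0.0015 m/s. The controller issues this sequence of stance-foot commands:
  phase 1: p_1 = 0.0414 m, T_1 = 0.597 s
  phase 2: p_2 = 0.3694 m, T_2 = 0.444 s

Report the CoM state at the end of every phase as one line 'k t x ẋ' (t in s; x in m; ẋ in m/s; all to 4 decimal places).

phase 1: p=0.0414, T=0.597, ωT=1.988786, cosh=3.721760, sinh=3.584899; start (x,ẋ)=(0.038700, -0.001500) → end (x,ẋ)=(0.029737, -0.037827)
phase 2: p=0.3694, T=0.444, ωT=1.479097, cosh=2.308412, sinh=2.080569; start (x,ẋ)=(0.029737, -0.037827) → end (x,ẋ)=(-0.438307, -2.441524)

1 0.5970 0.0297 -0.0378
2 1.0410 -0.4383 -2.4415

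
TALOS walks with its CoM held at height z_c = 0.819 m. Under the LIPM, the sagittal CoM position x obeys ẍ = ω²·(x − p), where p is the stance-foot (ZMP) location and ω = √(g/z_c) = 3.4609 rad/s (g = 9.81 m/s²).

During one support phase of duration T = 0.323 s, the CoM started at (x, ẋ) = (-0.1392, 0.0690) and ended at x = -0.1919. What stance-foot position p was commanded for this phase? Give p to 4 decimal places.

p = -0.0238

ωT = 3.4609·0.323 = 1.117871; cosh(ωT) = 1.692655, sinh(ωT) = 1.365680
x(T) = p + (x₀−p)·cosh(ωT) + (ẋ₀/ω)·sinh(ωT) ⇒ p·(1 − cosh) = x(T) − x₀·cosh − (ẋ₀/ω)·sinh
numerator   = -0.1919 − (-0.1392)·1.692655 − (0.0690/3.4609)·1.365680 = 0.016490
denominator = 1 − 1.692655 = -0.692655
p = 0.016490 / -0.692655 = -0.0238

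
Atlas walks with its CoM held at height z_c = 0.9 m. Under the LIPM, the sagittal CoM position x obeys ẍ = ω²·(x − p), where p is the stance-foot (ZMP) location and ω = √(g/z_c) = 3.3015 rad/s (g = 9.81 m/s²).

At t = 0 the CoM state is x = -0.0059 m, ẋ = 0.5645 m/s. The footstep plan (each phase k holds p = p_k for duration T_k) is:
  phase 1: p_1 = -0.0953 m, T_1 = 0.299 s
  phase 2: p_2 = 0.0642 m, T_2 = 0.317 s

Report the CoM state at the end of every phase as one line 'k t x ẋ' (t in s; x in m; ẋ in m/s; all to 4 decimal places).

phase 1: p=-0.0953, T=0.299, ωT=0.987148, cosh=1.528105, sinh=1.155467; start (x,ẋ)=(-0.005900, 0.564500) → end (x,ẋ)=(0.238878, 1.203656)
phase 2: p=0.0642, T=0.317, ωT=1.046575, cosh=1.599510, sinh=1.248372; start (x,ẋ)=(0.238878, 1.203656) → end (x,ẋ)=(0.798728, 2.645193)

1 0.2990 0.2389 1.2037
2 0.6160 0.7987 2.6452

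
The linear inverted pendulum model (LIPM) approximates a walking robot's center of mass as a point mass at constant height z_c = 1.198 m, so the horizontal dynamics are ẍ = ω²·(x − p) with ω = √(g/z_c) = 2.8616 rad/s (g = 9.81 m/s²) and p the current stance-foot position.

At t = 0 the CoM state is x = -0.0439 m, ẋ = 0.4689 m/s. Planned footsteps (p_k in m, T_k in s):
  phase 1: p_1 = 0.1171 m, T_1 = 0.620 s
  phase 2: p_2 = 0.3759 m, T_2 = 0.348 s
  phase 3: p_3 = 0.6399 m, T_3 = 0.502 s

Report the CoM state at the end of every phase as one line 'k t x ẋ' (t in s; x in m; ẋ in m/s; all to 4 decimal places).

phase 1: p=0.1171, T=0.620, ωT=1.774192, cosh=3.032568, sinh=2.862948; start (x,ẋ)=(-0.043900, 0.468900) → end (x,ẋ)=(0.097977, 0.102961)
phase 2: p=0.3759, T=0.348, ωT=0.995837, cosh=1.538201, sinh=1.168787; start (x,ẋ)=(0.097977, 0.102961) → end (x,ẋ)=(-0.009548, -0.771166)
phase 3: p=0.6399, T=0.502, ωT=1.436523, cosh=2.221900, sinh=1.984147; start (x,ẋ)=(-0.009548, -0.771166) → end (x,ẋ)=(-1.337811, -5.400911)

1 0.6200 0.0980 0.1030
2 0.9680 -0.0095 -0.7712
3 1.4700 -1.3378 -5.4009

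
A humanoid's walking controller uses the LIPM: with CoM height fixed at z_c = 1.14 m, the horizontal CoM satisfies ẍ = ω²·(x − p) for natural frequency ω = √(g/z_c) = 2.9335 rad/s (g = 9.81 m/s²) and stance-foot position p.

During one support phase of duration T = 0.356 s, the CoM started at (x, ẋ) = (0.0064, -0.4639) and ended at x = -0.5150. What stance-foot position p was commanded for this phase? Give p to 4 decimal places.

p = 0.5503

ωT = 2.9335·0.356 = 1.044326; cosh(ωT) = 1.596706, sinh(ωT) = 1.244777
x(T) = p + (x₀−p)·cosh(ωT) + (ẋ₀/ω)·sinh(ωT) ⇒ p·(1 − cosh) = x(T) − x₀·cosh − (ẋ₀/ω)·sinh
numerator   = -0.5150 − (0.0064)·1.596706 − (-0.4639/2.9335)·1.244777 = -0.328371
denominator = 1 − 1.596706 = -0.596706
p = -0.328371 / -0.596706 = 0.5503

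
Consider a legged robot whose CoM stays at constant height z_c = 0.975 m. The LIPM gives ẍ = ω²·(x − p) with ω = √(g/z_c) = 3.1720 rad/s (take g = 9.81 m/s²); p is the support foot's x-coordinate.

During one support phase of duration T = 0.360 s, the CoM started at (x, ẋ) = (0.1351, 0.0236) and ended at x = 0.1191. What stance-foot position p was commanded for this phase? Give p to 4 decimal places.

ωT = 3.1720·0.360 = 1.141920; cosh(ωT) = 1.725992, sinh(ωT) = 1.406786
x(T) = p + (x₀−p)·cosh(ωT) + (ẋ₀/ω)·sinh(ωT) ⇒ p·(1 − cosh) = x(T) − x₀·cosh − (ẋ₀/ω)·sinh
numerator   = 0.1191 − (0.1351)·1.725992 − (0.0236/3.1720)·1.406786 = -0.124548
denominator = 1 − 1.725992 = -0.725992
p = -0.124548 / -0.725992 = 0.1716

p = 0.1716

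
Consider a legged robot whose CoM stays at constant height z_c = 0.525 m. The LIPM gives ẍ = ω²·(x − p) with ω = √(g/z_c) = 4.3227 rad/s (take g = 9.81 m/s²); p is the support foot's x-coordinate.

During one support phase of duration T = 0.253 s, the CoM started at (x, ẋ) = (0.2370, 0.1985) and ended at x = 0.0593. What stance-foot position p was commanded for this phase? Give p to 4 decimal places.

p = 0.5984

ωT = 4.3227·0.253 = 1.093643; cosh(ωT) = 1.660062, sinh(ωT) = 1.325068
x(T) = p + (x₀−p)·cosh(ωT) + (ẋ₀/ω)·sinh(ωT) ⇒ p·(1 − cosh) = x(T) − x₀·cosh − (ẋ₀/ω)·sinh
numerator   = 0.0593 − (0.2370)·1.660062 − (0.1985/4.3227)·1.325068 = -0.394982
denominator = 1 − 1.660062 = -0.660062
p = -0.394982 / -0.660062 = 0.5984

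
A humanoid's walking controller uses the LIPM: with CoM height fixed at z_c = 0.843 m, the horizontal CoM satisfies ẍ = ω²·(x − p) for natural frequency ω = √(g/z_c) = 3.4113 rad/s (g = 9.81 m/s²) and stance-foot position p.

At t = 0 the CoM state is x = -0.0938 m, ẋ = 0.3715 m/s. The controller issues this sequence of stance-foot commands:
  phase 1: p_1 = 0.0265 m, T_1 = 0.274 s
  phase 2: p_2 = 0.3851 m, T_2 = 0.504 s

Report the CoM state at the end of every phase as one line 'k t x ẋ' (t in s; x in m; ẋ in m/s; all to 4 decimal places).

1 0.2740 -0.0330 0.1040
2 0.7780 -0.7367 -3.5525

phase 1: p=0.0265, T=0.274, ωT=0.934696, cosh=1.469572, sinh=1.076867; start (x,ẋ)=(-0.093800, 0.371500) → end (x,ẋ)=(-0.033016, 0.104022)
phase 2: p=0.3851, T=0.504, ωT=1.719295, cosh=2.879893, sinh=2.700701; start (x,ẋ)=(-0.033016, 0.104022) → end (x,ẋ)=(-0.736675, -3.552486)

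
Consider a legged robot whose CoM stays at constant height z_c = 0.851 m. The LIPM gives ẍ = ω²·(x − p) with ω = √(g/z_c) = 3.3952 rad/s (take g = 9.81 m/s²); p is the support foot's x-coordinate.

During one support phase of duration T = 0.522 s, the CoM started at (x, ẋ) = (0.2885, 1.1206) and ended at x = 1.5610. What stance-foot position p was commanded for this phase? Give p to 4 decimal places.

p = 0.1260

ωT = 3.3952·0.522 = 1.772294; cosh(ωT) = 3.027141, sinh(ωT) = 2.857198
x(T) = p + (x₀−p)·cosh(ωT) + (ẋ₀/ω)·sinh(ωT) ⇒ p·(1 − cosh) = x(T) − x₀·cosh − (ẋ₀/ω)·sinh
numerator   = 1.5610 − (0.2885)·3.027141 − (1.1206/3.3952)·2.857198 = -0.255360
denominator = 1 − 3.027141 = -2.027141
p = -0.255360 / -2.027141 = 0.1260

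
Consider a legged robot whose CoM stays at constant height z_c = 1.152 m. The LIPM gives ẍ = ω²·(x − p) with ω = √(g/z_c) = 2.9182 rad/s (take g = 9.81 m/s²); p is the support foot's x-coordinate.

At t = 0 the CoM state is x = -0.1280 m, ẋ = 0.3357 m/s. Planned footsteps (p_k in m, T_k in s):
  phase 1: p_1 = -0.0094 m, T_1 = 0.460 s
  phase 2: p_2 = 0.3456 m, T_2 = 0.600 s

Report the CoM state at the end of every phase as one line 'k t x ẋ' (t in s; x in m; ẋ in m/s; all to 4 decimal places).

1 0.4600 -0.0467 0.0691
2 1.0600 -0.7522 -2.9928

phase 1: p=-0.0094, T=0.460, ωT=1.342372, cosh=2.044669, sinh=1.783444; start (x,ẋ)=(-0.128000, 0.335700) → end (x,ẋ)=(-0.046736, 0.069148)
phase 2: p=0.3456, T=0.600, ωT=1.750920, cosh=2.966757, sinh=2.793143; start (x,ẋ)=(-0.046736, 0.069148) → end (x,ẋ)=(-0.752182, -2.992768)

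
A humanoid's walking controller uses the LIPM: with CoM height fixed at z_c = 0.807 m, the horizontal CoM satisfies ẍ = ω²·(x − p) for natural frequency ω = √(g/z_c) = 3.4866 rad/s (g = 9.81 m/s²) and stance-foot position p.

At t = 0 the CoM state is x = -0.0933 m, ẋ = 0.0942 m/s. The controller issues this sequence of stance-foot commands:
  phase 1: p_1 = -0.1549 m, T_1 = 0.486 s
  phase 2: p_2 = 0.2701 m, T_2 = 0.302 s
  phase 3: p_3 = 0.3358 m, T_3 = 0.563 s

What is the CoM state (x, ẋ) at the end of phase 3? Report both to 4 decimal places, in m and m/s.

phase 1: p=-0.1549, T=0.486, ωT=1.694488, cosh=2.813775, sinh=2.630081; start (x,ẋ)=(-0.093300, 0.094200) → end (x,ẋ)=(0.089487, 0.829932)
phase 2: p=0.2701, T=0.302, ωT=1.052953, cosh=1.607504, sinh=1.258598; start (x,ẋ)=(0.089487, 0.829932) → end (x,ẋ)=(0.279355, 0.541550)
phase 3: p=0.3358, T=0.563, ωT=1.962956, cosh=3.630392, sinh=3.489950; start (x,ẋ)=(0.279355, 0.541550) → end (x,ẋ)=(0.672951, 1.279206)

x = 0.6730, ẋ = 1.2792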